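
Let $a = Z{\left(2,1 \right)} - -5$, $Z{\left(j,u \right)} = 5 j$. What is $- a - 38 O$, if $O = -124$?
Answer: $4697$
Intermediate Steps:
$a = 15$ ($a = 5 \cdot 2 - -5 = 10 + 5 = 15$)
$- a - 38 O = \left(-1\right) 15 - -4712 = -15 + 4712 = 4697$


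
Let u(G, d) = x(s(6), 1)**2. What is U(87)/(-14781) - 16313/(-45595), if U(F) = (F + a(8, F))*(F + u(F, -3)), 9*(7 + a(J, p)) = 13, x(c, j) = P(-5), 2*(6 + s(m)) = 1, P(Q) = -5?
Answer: -143005913/551405205 ≈ -0.25935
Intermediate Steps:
s(m) = -11/2 (s(m) = -6 + (1/2)*1 = -6 + 1/2 = -11/2)
x(c, j) = -5
u(G, d) = 25 (u(G, d) = (-5)**2 = 25)
a(J, p) = -50/9 (a(J, p) = -7 + (1/9)*13 = -7 + 13/9 = -50/9)
U(F) = (25 + F)*(-50/9 + F) (U(F) = (F - 50/9)*(F + 25) = (-50/9 + F)*(25 + F) = (25 + F)*(-50/9 + F))
U(87)/(-14781) - 16313/(-45595) = (-1250/9 + 87**2 + (175/9)*87)/(-14781) - 16313/(-45595) = (-1250/9 + 7569 + 5075/3)*(-1/14781) - 16313*(-1/45595) = (82096/9)*(-1/14781) + 1483/4145 = -82096/133029 + 1483/4145 = -143005913/551405205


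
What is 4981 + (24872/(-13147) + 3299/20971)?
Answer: 1372812057238/275705737 ≈ 4979.3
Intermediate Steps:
4981 + (24872/(-13147) + 3299/20971) = 4981 + (24872*(-1/13147) + 3299*(1/20971)) = 4981 + (-24872/13147 + 3299/20971) = 4981 - 478218759/275705737 = 1372812057238/275705737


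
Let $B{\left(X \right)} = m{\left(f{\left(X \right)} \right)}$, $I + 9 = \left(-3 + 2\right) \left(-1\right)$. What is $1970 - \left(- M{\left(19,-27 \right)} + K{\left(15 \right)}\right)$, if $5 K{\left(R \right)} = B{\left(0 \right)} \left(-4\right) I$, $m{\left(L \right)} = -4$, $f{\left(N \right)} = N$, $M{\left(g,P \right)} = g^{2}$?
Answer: $\frac{11783}{5} \approx 2356.6$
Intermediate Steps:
$I = -8$ ($I = -9 + \left(-3 + 2\right) \left(-1\right) = -9 - -1 = -9 + 1 = -8$)
$B{\left(X \right)} = -4$
$K{\left(R \right)} = - \frac{128}{5}$ ($K{\left(R \right)} = \frac{\left(-4\right) \left(-4\right) \left(-8\right)}{5} = \frac{16 \left(-8\right)}{5} = \frac{1}{5} \left(-128\right) = - \frac{128}{5}$)
$1970 - \left(- M{\left(19,-27 \right)} + K{\left(15 \right)}\right) = 1970 - \left(- \frac{128}{5} - 19^{2}\right) = 1970 + \left(361 + \frac{128}{5}\right) = 1970 + \frac{1933}{5} = \frac{11783}{5}$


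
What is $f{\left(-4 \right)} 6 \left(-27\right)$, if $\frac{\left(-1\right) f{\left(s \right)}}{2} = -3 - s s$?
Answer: $-6156$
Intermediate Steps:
$f{\left(s \right)} = 6 + 2 s^{2}$ ($f{\left(s \right)} = - 2 \left(-3 - s s\right) = - 2 \left(-3 - s^{2}\right) = 6 + 2 s^{2}$)
$f{\left(-4 \right)} 6 \left(-27\right) = \left(6 + 2 \left(-4\right)^{2}\right) 6 \left(-27\right) = \left(6 + 2 \cdot 16\right) 6 \left(-27\right) = \left(6 + 32\right) 6 \left(-27\right) = 38 \cdot 6 \left(-27\right) = 228 \left(-27\right) = -6156$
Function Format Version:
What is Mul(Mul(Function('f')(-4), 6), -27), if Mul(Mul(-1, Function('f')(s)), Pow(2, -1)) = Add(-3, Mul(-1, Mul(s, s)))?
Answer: -6156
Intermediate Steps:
Function('f')(s) = Add(6, Mul(2, Pow(s, 2))) (Function('f')(s) = Mul(-2, Add(-3, Mul(-1, Mul(s, s)))) = Mul(-2, Add(-3, Mul(-1, Pow(s, 2)))) = Add(6, Mul(2, Pow(s, 2))))
Mul(Mul(Function('f')(-4), 6), -27) = Mul(Mul(Add(6, Mul(2, Pow(-4, 2))), 6), -27) = Mul(Mul(Add(6, Mul(2, 16)), 6), -27) = Mul(Mul(Add(6, 32), 6), -27) = Mul(Mul(38, 6), -27) = Mul(228, -27) = -6156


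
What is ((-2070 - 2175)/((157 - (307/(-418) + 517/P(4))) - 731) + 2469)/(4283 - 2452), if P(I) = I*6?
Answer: 7387685277/5462885543 ≈ 1.3523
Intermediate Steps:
P(I) = 6*I
((-2070 - 2175)/((157 - (307/(-418) + 517/P(4))) - 731) + 2469)/(4283 - 2452) = ((-2070 - 2175)/((157 - (307/(-418) + 517/((6*4)))) - 731) + 2469)/(4283 - 2452) = (-4245/((157 - (307*(-1/418) + 517/24)) - 731) + 2469)/1831 = (-4245/((157 - (-307/418 + 517*(1/24))) - 731) + 2469)*(1/1831) = (-4245/((157 - (-307/418 + 517/24)) - 731) + 2469)*(1/1831) = (-4245/((157 - 1*104369/5016) - 731) + 2469)*(1/1831) = (-4245/((157 - 104369/5016) - 731) + 2469)*(1/1831) = (-4245/(683143/5016 - 731) + 2469)*(1/1831) = (-4245/(-2983553/5016) + 2469)*(1/1831) = (-4245*(-5016/2983553) + 2469)*(1/1831) = (21292920/2983553 + 2469)*(1/1831) = (7387685277/2983553)*(1/1831) = 7387685277/5462885543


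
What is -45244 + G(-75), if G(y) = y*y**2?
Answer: -467119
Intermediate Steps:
G(y) = y**3
-45244 + G(-75) = -45244 + (-75)**3 = -45244 - 421875 = -467119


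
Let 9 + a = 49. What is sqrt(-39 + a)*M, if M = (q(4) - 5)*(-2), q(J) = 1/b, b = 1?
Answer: 8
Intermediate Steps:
a = 40 (a = -9 + 49 = 40)
q(J) = 1 (q(J) = 1/1 = 1)
M = 8 (M = (1 - 5)*(-2) = -4*(-2) = 8)
sqrt(-39 + a)*M = sqrt(-39 + 40)*8 = sqrt(1)*8 = 1*8 = 8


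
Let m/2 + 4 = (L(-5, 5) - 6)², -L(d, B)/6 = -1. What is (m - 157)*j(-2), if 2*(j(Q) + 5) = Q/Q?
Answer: 1485/2 ≈ 742.50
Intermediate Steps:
L(d, B) = 6 (L(d, B) = -6*(-1) = 6)
j(Q) = -9/2 (j(Q) = -5 + (Q/Q)/2 = -5 + (½)*1 = -5 + ½ = -9/2)
m = -8 (m = -8 + 2*(6 - 6)² = -8 + 2*0² = -8 + 2*0 = -8 + 0 = -8)
(m - 157)*j(-2) = (-8 - 157)*(-9/2) = -165*(-9/2) = 1485/2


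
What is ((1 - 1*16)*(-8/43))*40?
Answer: 4800/43 ≈ 111.63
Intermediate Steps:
((1 - 1*16)*(-8/43))*40 = ((1 - 16)*(-8*1/43))*40 = -15*(-8/43)*40 = (120/43)*40 = 4800/43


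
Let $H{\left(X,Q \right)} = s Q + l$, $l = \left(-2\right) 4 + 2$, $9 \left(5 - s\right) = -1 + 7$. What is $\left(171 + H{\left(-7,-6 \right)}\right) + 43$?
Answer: $182$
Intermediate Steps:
$s = \frac{13}{3}$ ($s = 5 - \frac{-1 + 7}{9} = 5 - \frac{2}{3} = \frac{13}{3} \approx 4.3333$)
$l = -6$ ($l = -8 + 2 = -6$)
$H{\left(X,Q \right)} = -6 + \frac{13 Q}{3}$ ($H{\left(X,Q \right)} = \frac{13 Q}{3} - 6 = -6 + \frac{13 Q}{3}$)
$\left(171 + H{\left(-7,-6 \right)}\right) + 43 = \left(171 + \left(-6 + \frac{13}{3} \left(-6\right)\right)\right) + 43 = \left(171 - 32\right) + 43 = 139 + 43 = 182$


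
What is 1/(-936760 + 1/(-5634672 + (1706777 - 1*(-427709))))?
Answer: -3500186/3278834237361 ≈ -1.0675e-6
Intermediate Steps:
1/(-936760 + 1/(-5634672 + (1706777 - 1*(-427709)))) = 1/(-936760 + 1/(-5634672 + (1706777 + 427709))) = 1/(-936760 + 1/(-5634672 + 2134486)) = 1/(-936760 + 1/(-3500186)) = 1/(-936760 - 1/3500186) = 1/(-3278834237361/3500186) = -3500186/3278834237361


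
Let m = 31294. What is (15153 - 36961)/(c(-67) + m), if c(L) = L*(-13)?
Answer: -21808/32165 ≈ -0.67800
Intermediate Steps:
c(L) = -13*L
(15153 - 36961)/(c(-67) + m) = (15153 - 36961)/(-13*(-67) + 31294) = -21808/(871 + 31294) = -21808/32165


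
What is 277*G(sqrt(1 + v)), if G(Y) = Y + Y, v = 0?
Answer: 554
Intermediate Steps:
G(Y) = 2*Y
277*G(sqrt(1 + v)) = 277*(2*sqrt(1 + 0)) = 277*(2*sqrt(1)) = 277*(2*1) = 277*2 = 554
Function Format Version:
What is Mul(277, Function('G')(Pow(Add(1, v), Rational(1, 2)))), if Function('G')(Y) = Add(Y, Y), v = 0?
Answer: 554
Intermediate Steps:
Function('G')(Y) = Mul(2, Y)
Mul(277, Function('G')(Pow(Add(1, v), Rational(1, 2)))) = Mul(277, Mul(2, Pow(Add(1, 0), Rational(1, 2)))) = Mul(277, Mul(2, Pow(1, Rational(1, 2)))) = Mul(277, Mul(2, 1)) = Mul(277, 2) = 554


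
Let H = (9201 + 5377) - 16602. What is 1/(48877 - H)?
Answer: 1/50901 ≈ 1.9646e-5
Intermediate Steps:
H = -2024 (H = 14578 - 16602 = -2024)
1/(48877 - H) = 1/(48877 - 1*(-2024)) = 1/(48877 + 2024) = 1/50901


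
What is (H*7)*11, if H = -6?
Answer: -462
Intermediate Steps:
(H*7)*11 = -6*7*11 = -42*11 = -462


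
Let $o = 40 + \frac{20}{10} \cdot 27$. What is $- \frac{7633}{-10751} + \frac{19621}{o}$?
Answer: $\frac{211662873}{1010594} \approx 209.44$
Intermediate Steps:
$o = 94$ ($o = 40 + 20 \cdot \frac{1}{10} \cdot 27 = 40 + 2 \cdot 27 = 40 + 54 = 94$)
$- \frac{7633}{-10751} + \frac{19621}{o} = - \frac{7633}{-10751} + \frac{19621}{94} = \left(-7633\right) \left(- \frac{1}{10751}\right) + 19621 \cdot \frac{1}{94} = \frac{7633}{10751} + \frac{19621}{94} = \frac{211662873}{1010594}$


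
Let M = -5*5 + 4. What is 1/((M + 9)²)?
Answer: 1/144 ≈ 0.0069444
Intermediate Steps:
M = -21 (M = -25 + 4 = -21)
1/((M + 9)²) = 1/((-21 + 9)²) = 1/((-12)²) = 1/144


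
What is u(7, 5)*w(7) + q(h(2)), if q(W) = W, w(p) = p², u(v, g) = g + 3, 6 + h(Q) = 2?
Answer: 388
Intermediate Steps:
h(Q) = -4 (h(Q) = -6 + 2 = -4)
u(v, g) = 3 + g
u(7, 5)*w(7) + q(h(2)) = (3 + 5)*7² - 4 = 8*49 - 4 = 392 - 4 = 388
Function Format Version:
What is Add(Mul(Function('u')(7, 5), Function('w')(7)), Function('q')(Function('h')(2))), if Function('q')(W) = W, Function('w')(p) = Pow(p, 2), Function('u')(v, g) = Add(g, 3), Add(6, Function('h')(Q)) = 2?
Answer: 388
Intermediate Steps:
Function('h')(Q) = -4 (Function('h')(Q) = Add(-6, 2) = -4)
Function('u')(v, g) = Add(3, g)
Add(Mul(Function('u')(7, 5), Function('w')(7)), Function('q')(Function('h')(2))) = Add(Mul(Add(3, 5), Pow(7, 2)), -4) = Add(Mul(8, 49), -4) = Add(392, -4) = 388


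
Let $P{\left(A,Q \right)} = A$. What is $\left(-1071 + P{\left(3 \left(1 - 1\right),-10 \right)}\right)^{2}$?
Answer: $1147041$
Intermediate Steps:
$\left(-1071 + P{\left(3 \left(1 - 1\right),-10 \right)}\right)^{2} = \left(-1071 + 3 \left(1 - 1\right)\right)^{2} = \left(-1071 + 3 \cdot 0\right)^{2} = \left(-1071 + 0\right)^{2} = \left(-1071\right)^{2} = 1147041$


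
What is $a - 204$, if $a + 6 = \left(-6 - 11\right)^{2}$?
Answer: $79$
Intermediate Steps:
$a = 283$ ($a = -6 + \left(-6 - 11\right)^{2} = -6 + \left(-17\right)^{2} = -6 + 289 = 283$)
$a - 204 = 283 - 204 = 79$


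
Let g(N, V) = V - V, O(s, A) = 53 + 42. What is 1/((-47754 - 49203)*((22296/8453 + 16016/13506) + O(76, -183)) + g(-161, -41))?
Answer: -19027703/182316387189573 ≈ -1.0437e-7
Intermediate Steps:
O(s, A) = 95
g(N, V) = 0
1/((-47754 - 49203)*((22296/8453 + 16016/13506) + O(76, -183)) + g(-161, -41)) = 1/((-47754 - 49203)*((22296/8453 + 16016/13506) + 95) + 0) = 1/(-96957*((22296*(1/8453) + 16016*(1/13506)) + 95) + 0) = 1/(-96957*((22296/8453 + 8008/6753) + 95) + 0) = 1/(-96957*(218256512/57083109 + 95) + 0) = 1/(-96957*5641151867/57083109 + 0) = 1/(-182316387189573/19027703 + 0) = 1/(-182316387189573/19027703) = -19027703/182316387189573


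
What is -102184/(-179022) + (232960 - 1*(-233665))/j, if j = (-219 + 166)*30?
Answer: -926374091/3162722 ≈ -292.90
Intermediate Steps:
j = -1590 (j = -53*30 = -1590)
-102184/(-179022) + (232960 - 1*(-233665))/j = -102184/(-179022) + (232960 - 1*(-233665))/(-1590) = -102184*(-1/179022) + (232960 + 233665)*(-1/1590) = 51092/89511 + 466625*(-1/1590) = 51092/89511 - 93325/318 = -926374091/3162722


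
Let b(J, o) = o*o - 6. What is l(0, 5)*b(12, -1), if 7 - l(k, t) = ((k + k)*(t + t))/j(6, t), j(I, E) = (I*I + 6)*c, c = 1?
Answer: -35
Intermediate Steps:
j(I, E) = 6 + I² (j(I, E) = (I*I + 6)*1 = (I² + 6)*1 = (6 + I²)*1 = 6 + I²)
l(k, t) = 7 - 2*k*t/21 (l(k, t) = 7 - (k + k)*(t + t)/(6 + 6²) = 7 - (2*k)*(2*t)/(6 + 36) = 7 - 4*k*t/42 = 7 - 2*k*t/21)
b(J, o) = -6 + o² (b(J, o) = o² - 6 = -6 + o²)
l(0, 5)*b(12, -1) = (7 - 2/21*0*5)*(-6 + (-1)²) = (7 + 0)*(-6 + 1) = 7*(-5) = -35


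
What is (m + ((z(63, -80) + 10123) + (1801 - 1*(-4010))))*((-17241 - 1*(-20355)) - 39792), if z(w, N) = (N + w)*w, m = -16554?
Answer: 62022498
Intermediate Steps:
z(w, N) = w*(N + w)
(m + ((z(63, -80) + 10123) + (1801 - 1*(-4010))))*((-17241 - 1*(-20355)) - 39792) = (-16554 + ((63*(-80 + 63) + 10123) + (1801 - 1*(-4010))))*((-17241 - 1*(-20355)) - 39792) = (-16554 + ((63*(-17) + 10123) + (1801 + 4010)))*((-17241 + 20355) - 39792) = (-16554 + ((-1071 + 10123) + 5811))*(3114 - 39792) = (-16554 + (9052 + 5811))*(-36678) = (-16554 + 14863)*(-36678) = -1691*(-36678) = 62022498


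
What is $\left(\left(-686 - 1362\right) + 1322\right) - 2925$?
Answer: $-3651$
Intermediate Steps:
$\left(\left(-686 - 1362\right) + 1322\right) - 2925 = \left(-2048 + 1322\right) - 2925 = -726 - 2925 = -3651$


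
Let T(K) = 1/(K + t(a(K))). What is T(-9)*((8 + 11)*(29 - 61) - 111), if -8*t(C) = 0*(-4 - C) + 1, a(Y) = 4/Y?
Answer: 5752/73 ≈ 78.795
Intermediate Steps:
t(C) = -1/8 (t(C) = -(0*(-4 - C) + 1)/8 = -(0 + 1)/8 = -1/8*1 = -1/8)
T(K) = 1/(-1/8 + K) (T(K) = 1/(K - 1/8) = 1/(-1/8 + K))
T(-9)*((8 + 11)*(29 - 61) - 111) = (8/(-1 + 8*(-9)))*((8 + 11)*(29 - 61) - 111) = (8/(-1 - 72))*(19*(-32) - 111) = (8/(-73))*(-608 - 111) = (8*(-1/73))*(-719) = -8/73*(-719) = 5752/73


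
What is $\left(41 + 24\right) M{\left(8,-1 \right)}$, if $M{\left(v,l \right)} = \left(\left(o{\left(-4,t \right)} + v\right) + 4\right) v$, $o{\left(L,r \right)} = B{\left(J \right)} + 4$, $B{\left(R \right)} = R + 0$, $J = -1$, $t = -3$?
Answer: $7800$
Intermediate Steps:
$B{\left(R \right)} = R$
$o{\left(L,r \right)} = 3$ ($o{\left(L,r \right)} = -1 + 4 = 3$)
$M{\left(v,l \right)} = v \left(7 + v\right)$ ($M{\left(v,l \right)} = \left(\left(3 + v\right) + 4\right) v = \left(7 + v\right) v = v \left(7 + v\right)$)
$\left(41 + 24\right) M{\left(8,-1 \right)} = \left(41 + 24\right) 8 \left(7 + 8\right) = 65 \cdot 8 \cdot 15 = 65 \cdot 120 = 7800$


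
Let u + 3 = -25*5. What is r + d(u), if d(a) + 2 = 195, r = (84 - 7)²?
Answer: 6122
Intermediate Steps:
r = 5929 (r = 77² = 5929)
u = -128 (u = -3 - 25*5 = -3 - 125 = -128)
d(a) = 193 (d(a) = -2 + 195 = 193)
r + d(u) = 5929 + 193 = 6122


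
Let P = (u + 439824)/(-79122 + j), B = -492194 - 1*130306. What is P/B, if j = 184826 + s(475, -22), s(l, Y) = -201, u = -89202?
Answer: -58437/10945936250 ≈ -5.3387e-6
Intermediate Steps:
j = 184625 (j = 184826 - 201 = 184625)
B = -622500 (B = -492194 - 130306 = -622500)
P = 350622/105503 (P = (-89202 + 439824)/(-79122 + 184625) = 350622/105503 ≈ 3.3233)
P/B = (350622/105503)/(-622500) = (350622/105503)*(-1/622500) = -58437/10945936250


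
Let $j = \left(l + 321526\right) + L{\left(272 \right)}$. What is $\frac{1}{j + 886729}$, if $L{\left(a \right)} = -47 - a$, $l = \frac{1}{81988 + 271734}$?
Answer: $\frac{353722}{427273537793} \approx 8.2786 \cdot 10^{-7}$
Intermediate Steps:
$l = \frac{1}{353722} \approx 2.8271 \cdot 10^{-6}$
$j = \frac{113617982455}{353722}$ ($j = \left(\frac{1}{353722} + 321526\right) - 319 = \frac{113730819773}{353722} - 319 = \frac{113617982455}{353722} \approx 3.2121 \cdot 10^{5}$)
$\frac{1}{j + 886729} = \frac{1}{\frac{113617982455}{353722} + 886729} = \frac{1}{\frac{427273537793}{353722}} = \frac{353722}{427273537793}$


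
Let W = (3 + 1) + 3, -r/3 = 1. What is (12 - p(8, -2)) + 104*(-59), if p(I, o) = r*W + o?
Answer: -6101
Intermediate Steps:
r = -3 (r = -3*1 = -3)
W = 7 (W = 4 + 3 = 7)
p(I, o) = -21 + o (p(I, o) = -3*7 + o = -21 + o)
(12 - p(8, -2)) + 104*(-59) = (12 - (-21 - 2)) + 104*(-59) = (12 - 1*(-23)) - 6136 = (12 + 23) - 6136 = 35 - 6136 = -6101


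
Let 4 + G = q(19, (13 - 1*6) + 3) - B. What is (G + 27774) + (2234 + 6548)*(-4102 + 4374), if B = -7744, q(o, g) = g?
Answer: 2424228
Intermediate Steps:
G = 7750 (G = -4 + (((13 - 1*6) + 3) - 1*(-7744)) = -4 + (((13 - 6) + 3) + 7744) = -4 + ((7 + 3) + 7744) = -4 + (10 + 7744) = -4 + 7754 = 7750)
(G + 27774) + (2234 + 6548)*(-4102 + 4374) = (7750 + 27774) + (2234 + 6548)*(-4102 + 4374) = 35524 + 8782*272 = 35524 + 2388704 = 2424228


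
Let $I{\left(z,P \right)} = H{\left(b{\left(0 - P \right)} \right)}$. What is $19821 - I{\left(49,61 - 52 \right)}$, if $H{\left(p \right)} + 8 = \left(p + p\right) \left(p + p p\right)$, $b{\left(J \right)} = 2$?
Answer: $19805$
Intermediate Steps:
$H{\left(p \right)} = -8 + 2 p \left(p + p^{2}\right)$ ($H{\left(p \right)} = -8 + \left(p + p\right) \left(p + p p\right) = -8 + 2 p \left(p + p^{2}\right)$)
$I{\left(z,P \right)} = 16$ ($I{\left(z,P \right)} = -8 + 2 \cdot 2^{2} + 2 \cdot 2^{3} = -8 + 2 \cdot 4 + 2 \cdot 8 = -8 + 8 + 16 = 16$)
$19821 - I{\left(49,61 - 52 \right)} = 19821 - 16 = 19805$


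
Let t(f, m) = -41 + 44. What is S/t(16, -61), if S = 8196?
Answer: 2732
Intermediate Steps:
t(f, m) = 3
S/t(16, -61) = 8196/3 = 8196*(⅓) = 2732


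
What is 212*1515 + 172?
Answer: 321352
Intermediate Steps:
212*1515 + 172 = 321180 + 172 = 321352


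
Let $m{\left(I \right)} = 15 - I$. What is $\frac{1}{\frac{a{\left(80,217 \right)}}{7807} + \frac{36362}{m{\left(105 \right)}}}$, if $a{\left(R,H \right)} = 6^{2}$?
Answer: $- \frac{351315}{141937447} \approx -0.0024751$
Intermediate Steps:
$a{\left(R,H \right)} = 36$
$\frac{1}{\frac{a{\left(80,217 \right)}}{7807} + \frac{36362}{m{\left(105 \right)}}} = \frac{1}{\frac{36}{7807} + \frac{36362}{15 - 105}} = \frac{1}{36 \cdot \frac{1}{7807} + \frac{36362}{15 - 105}} = \frac{1}{\frac{36}{7807} + \frac{36362}{-90}} = \frac{1}{\frac{36}{7807} + 36362 \left(- \frac{1}{90}\right)} = \frac{1}{\frac{36}{7807} - \frac{18181}{45}} = \frac{1}{- \frac{141937447}{351315}} = - \frac{351315}{141937447}$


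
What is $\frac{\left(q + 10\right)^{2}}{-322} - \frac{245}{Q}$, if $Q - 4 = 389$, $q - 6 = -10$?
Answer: $- \frac{46519}{63273} \approx -0.73521$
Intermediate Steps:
$q = -4$ ($q = 6 - 10 = -4$)
$Q = 393$ ($Q = 4 + 389 = 393$)
$\frac{\left(q + 10\right)^{2}}{-322} - \frac{245}{Q} = \frac{\left(-4 + 10\right)^{2}}{-322} - \frac{245}{393} = - \frac{6^{2}}{322} - \frac{245}{393} = \left(- \frac{1}{322}\right) 36 - \frac{245}{393} = - \frac{18}{161} - \frac{245}{393} = - \frac{46519}{63273}$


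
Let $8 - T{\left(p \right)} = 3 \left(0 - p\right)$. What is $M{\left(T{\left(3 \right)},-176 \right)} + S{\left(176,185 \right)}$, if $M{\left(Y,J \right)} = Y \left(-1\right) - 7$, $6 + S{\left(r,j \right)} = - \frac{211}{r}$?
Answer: $- \frac{5491}{176} \approx -31.199$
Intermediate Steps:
$T{\left(p \right)} = 8 + 3 p$ ($T{\left(p \right)} = 8 - 3 \left(0 - p\right) = 8 - 3 \left(- p\right) = 8 - - 3 p = 8 + 3 p$)
$S{\left(r,j \right)} = -6 - \frac{211}{r}$
$M{\left(Y,J \right)} = -7 - Y$ ($M{\left(Y,J \right)} = - Y - 7 = -7 - Y$)
$M{\left(T{\left(3 \right)},-176 \right)} + S{\left(176,185 \right)} = \left(-7 - \left(8 + 3 \cdot 3\right)\right) - \left(6 + \frac{211}{176}\right) = \left(-7 - \left(8 + 9\right)\right) - \frac{1267}{176} = \left(-7 - 17\right) - \frac{1267}{176} = -24 - \frac{1267}{176} = - \frac{5491}{176}$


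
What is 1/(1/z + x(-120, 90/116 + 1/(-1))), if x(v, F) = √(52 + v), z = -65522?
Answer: -65522/291933008913 - 8586264968*I*√17/291933008913 ≈ -2.2444e-7 - 0.12127*I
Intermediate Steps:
1/(1/z + x(-120, 90/116 + 1/(-1))) = 1/(1/(-65522) + √(52 - 120)) = 1/(-1/65522 + √(-68)) = 1/(-1/65522 + 2*I*√17)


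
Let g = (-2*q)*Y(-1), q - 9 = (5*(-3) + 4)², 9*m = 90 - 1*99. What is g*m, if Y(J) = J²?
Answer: 260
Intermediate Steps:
m = -1 (m = (90 - 1*99)/9 = (90 - 99)/9 = (⅑)*(-9) = -1)
q = 130 (q = 9 + (5*(-3) + 4)² = 9 + (-15 + 4)² = 9 + (-11)² = 9 + 121 = 130)
g = -260 (g = -2*130*(-1)² = -260*1 = -260)
g*m = -260*(-1) = 260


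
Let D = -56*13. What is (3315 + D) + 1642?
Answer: 4229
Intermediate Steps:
D = -728
(3315 + D) + 1642 = (3315 - 728) + 1642 = 2587 + 1642 = 4229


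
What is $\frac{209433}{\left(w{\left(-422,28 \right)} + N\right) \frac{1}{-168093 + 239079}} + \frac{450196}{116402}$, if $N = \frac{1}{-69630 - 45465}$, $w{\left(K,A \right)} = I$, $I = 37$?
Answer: $\frac{3830287548457619057}{9532683589} \approx 4.0181 \cdot 10^{8}$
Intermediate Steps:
$w{\left(K,A \right)} = 37$
$N = - \frac{1}{115095}$ ($N = \frac{1}{-115095} = - \frac{1}{115095} \approx -8.6885 \cdot 10^{-6}$)
$\frac{209433}{\left(w{\left(-422,28 \right)} + N\right) \frac{1}{-168093 + 239079}} + \frac{450196}{116402} = \frac{209433}{\left(37 - \frac{1}{115095}\right) \frac{1}{-168093 + 239079}} + \frac{450196}{116402} = \frac{209433}{\frac{4258514}{115095} \cdot \frac{1}{70986}} + 450196 \cdot \frac{1}{116402} = \frac{209433}{\frac{4258514}{115095} \cdot \frac{1}{70986}} + \frac{225098}{58201} = \frac{209433}{\frac{2129257}{4085066835}} + \frac{225098}{58201} = 209433 \cdot \frac{4085066835}{2129257} + \frac{225098}{58201} = \frac{855547802454555}{2129257} + \frac{225098}{58201} = \frac{3830287548457619057}{9532683589}$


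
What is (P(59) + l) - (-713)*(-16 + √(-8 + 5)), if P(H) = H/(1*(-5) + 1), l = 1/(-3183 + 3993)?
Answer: -18504853/1620 + 713*I*√3 ≈ -11423.0 + 1235.0*I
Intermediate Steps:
l = 1/810 ≈ 0.0012346
P(H) = -H/4 (P(H) = H/(-5 + 1) = H/(-4) = H*(-¼) = -H/4)
(P(59) + l) - (-713)*(-16 + √(-8 + 5)) = (-¼*59 + 1/810) - (-713)*(-16 + √(-8 + 5)) = (-59/4 + 1/810) - (-713)*(-16 + √(-3)) = -23893/1620 - (-713)*(-16 + I*√3) = -23893/1620 - (11408 - 713*I*√3) = -23893/1620 + (-11408 + 713*I*√3) = -18504853/1620 + 713*I*√3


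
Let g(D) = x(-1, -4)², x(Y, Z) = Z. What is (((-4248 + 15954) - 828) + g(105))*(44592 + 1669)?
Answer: 503967334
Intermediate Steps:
g(D) = 16 (g(D) = (-4)² = 16)
(((-4248 + 15954) - 828) + g(105))*(44592 + 1669) = (((-4248 + 15954) - 828) + 16)*(44592 + 1669) = ((11706 - 828) + 16)*46261 = (10878 + 16)*46261 = 10894*46261 = 503967334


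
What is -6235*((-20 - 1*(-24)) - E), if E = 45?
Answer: 255635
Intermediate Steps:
-6235*((-20 - 1*(-24)) - E) = -6235*((-20 - 1*(-24)) - 1*45) = -6235*((-20 + 24) - 45) = -6235*(4 - 45) = -6235*(-41) = 255635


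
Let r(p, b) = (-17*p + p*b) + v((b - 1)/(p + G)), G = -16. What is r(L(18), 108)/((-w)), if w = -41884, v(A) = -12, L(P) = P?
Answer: 813/20942 ≈ 0.038822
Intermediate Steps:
r(p, b) = -12 - 17*p + b*p (r(p, b) = (-17*p + p*b) - 12 = (-17*p + b*p) - 12 = -12 - 17*p + b*p)
r(L(18), 108)/((-w)) = (-12 - 17*18 + 108*18)/((-1*(-41884))) = (-12 - 306 + 1944)/41884 = 1626*(1/41884) = 813/20942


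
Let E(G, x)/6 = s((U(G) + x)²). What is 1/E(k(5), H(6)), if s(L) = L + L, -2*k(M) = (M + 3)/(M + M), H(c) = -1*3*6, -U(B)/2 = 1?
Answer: 1/4800 ≈ 0.00020833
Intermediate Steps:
U(B) = -2 (U(B) = -2*1 = -2)
H(c) = -18 (H(c) = -3*6 = -18)
k(M) = -(3 + M)/(4*M) (k(M) = -(M + 3)/(2*(M + M)) = -(3 + M)/(2*(2*M)) = -(3 + M)*1/(2*M)/2 = -(3 + M)/(4*M))
s(L) = 2*L
E(G, x) = 12*(-2 + x)² (E(G, x) = 6*(2*(-2 + x)²) = 12*(-2 + x)²)
1/E(k(5), H(6)) = 1/(12*(-2 - 18)²) = 1/(12*(-20)²) = 1/(12*400) = 1/4800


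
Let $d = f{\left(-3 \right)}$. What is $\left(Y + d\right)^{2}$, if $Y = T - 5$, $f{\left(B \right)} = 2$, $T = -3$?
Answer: $36$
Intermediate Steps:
$d = 2$
$Y = -8$ ($Y = -3 - 5 = -8$)
$\left(Y + d\right)^{2} = \left(-8 + 2\right)^{2} = \left(-6\right)^{2} = 36$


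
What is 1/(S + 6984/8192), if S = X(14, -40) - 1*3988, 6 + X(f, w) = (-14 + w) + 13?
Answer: -1024/4130967 ≈ -0.00024788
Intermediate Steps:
X(f, w) = -7 + w (X(f, w) = -6 + ((-14 + w) + 13) = -6 + (-1 + w) = -7 + w)
S = -4035 (S = (-7 - 40) - 1*3988 = -47 - 3988 = -4035)
1/(S + 6984/8192) = 1/(-4035 + 6984/8192) = 1/(-4035 + 6984*(1/8192)) = 1/(-4035 + 873/1024) = 1/(-4130967/1024) = -1024/4130967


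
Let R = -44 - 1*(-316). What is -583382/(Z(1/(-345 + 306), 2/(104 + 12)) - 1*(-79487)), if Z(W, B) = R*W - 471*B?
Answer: -1319610084/179765449 ≈ -7.3407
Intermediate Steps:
R = 272 (R = -44 + 316 = 272)
Z(W, B) = -471*B + 272*W (Z(W, B) = 272*W - 471*B = -471*B + 272*W)
-583382/(Z(1/(-345 + 306), 2/(104 + 12)) - 1*(-79487)) = -583382/((-471*2/(104 + 12) + 272/(-345 + 306)) - 1*(-79487)) = -583382/((-471*2/116 + 272/(-39)) + 79487) = -583382/((-471*2/116 + 272*(-1/39)) + 79487) = -583382/((-471*1/58 - 272/39) + 79487) = -583382/((-471/58 - 272/39) + 79487) = -583382/(-34145/2262 + 79487) = -583382/179765449/2262 = -583382*2262/179765449 = -1319610084/179765449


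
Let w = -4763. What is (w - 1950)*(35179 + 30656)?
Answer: -441950355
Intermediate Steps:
(w - 1950)*(35179 + 30656) = (-4763 - 1950)*(35179 + 30656) = -6713*65835 = -441950355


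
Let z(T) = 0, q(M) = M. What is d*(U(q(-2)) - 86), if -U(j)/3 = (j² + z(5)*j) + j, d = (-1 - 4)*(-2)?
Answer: -920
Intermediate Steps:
d = 10 (d = -5*(-2) = 10)
U(j) = -3*j - 3*j² (U(j) = -3*((j² + 0*j) + j) = -3*((j² + 0) + j) = -3*(j² + j) = -3*(j + j²) = -3*j - 3*j²)
d*(U(q(-2)) - 86) = 10*(-3*(-2)*(1 - 2) - 86) = 10*(-3*(-2)*(-1) - 86) = 10*(-6 - 86) = 10*(-92) = -920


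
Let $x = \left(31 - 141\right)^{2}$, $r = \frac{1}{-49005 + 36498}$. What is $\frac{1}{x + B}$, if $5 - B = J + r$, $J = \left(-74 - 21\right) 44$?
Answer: $\frac{12507}{203676496} \approx 6.1406 \cdot 10^{-5}$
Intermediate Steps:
$r = - \frac{1}{12507}$ ($r = \frac{1}{-12507} = - \frac{1}{12507} \approx -7.9955 \cdot 10^{-5}$)
$J = -4180$ ($J = \left(-95\right) 44 = -4180$)
$x = 12100$ ($x = \left(-110\right)^{2} = 12100$)
$B = \frac{52341796}{12507}$ ($B = 5 - \left(-4180 - \frac{1}{12507}\right) = 5 - - \frac{52279261}{12507} = 5 + \frac{52279261}{12507} = \frac{52341796}{12507} \approx 4185.0$)
$\frac{1}{x + B} = \frac{1}{12100 + \frac{52341796}{12507}} = \frac{1}{\frac{203676496}{12507}} = \frac{12507}{203676496}$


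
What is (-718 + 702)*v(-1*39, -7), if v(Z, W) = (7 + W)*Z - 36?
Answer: 576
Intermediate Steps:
v(Z, W) = -36 + Z*(7 + W) (v(Z, W) = Z*(7 + W) - 36 = -36 + Z*(7 + W))
(-718 + 702)*v(-1*39, -7) = (-718 + 702)*(-36 + 7*(-1*39) - (-7)*39) = -16*(-36 + 7*(-39) - 7*(-39)) = -16*(-36 - 273 + 273) = -16*(-36) = 576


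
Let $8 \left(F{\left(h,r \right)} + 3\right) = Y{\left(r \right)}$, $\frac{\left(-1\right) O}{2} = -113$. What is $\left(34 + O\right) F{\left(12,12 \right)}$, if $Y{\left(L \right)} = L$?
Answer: $-390$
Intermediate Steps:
$O = 226$ ($O = \left(-2\right) \left(-113\right) = 226$)
$F{\left(h,r \right)} = -3 + \frac{r}{8}$
$\left(34 + O\right) F{\left(12,12 \right)} = \left(34 + 226\right) \left(-3 + \frac{1}{8} \cdot 12\right) = 260 \left(-3 + \frac{3}{2}\right) = 260 \left(- \frac{3}{2}\right) = -390$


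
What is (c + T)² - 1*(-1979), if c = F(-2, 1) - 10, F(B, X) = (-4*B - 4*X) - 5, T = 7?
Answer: 1995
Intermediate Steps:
F(B, X) = -5 - 4*B - 4*X
c = -11 (c = (-5 - 4*(-2) - 4*1) - 10 = (-5 + 8 - 4) - 10 = -1 - 10 = -11)
(c + T)² - 1*(-1979) = (-11 + 7)² - 1*(-1979) = (-4)² + 1979 = 16 + 1979 = 1995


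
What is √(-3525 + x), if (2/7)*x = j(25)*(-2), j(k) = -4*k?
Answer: 5*I*√113 ≈ 53.151*I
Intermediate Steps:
x = 700 (x = 7*(-4*25*(-2))/2 = 7*(-100*(-2))/2 = (7/2)*200 = 700)
√(-3525 + x) = √(-3525 + 700) = √(-2825) = 5*I*√113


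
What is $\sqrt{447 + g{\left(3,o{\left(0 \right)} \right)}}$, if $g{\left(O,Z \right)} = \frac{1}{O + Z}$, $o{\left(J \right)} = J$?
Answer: $\frac{\sqrt{4026}}{3} \approx 21.15$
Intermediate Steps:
$\sqrt{447 + g{\left(3,o{\left(0 \right)} \right)}} = \sqrt{447 + \frac{1}{3 + 0}} = \sqrt{447 + \frac{1}{3}} = \sqrt{\frac{1342}{3}} = \frac{\sqrt{4026}}{3}$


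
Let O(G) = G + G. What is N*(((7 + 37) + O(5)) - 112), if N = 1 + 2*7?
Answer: -870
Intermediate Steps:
O(G) = 2*G
N = 15 (N = 1 + 14 = 15)
N*(((7 + 37) + O(5)) - 112) = 15*(((7 + 37) + 2*5) - 112) = 15*((44 + 10) - 112) = 15*(54 - 112) = 15*(-58) = -870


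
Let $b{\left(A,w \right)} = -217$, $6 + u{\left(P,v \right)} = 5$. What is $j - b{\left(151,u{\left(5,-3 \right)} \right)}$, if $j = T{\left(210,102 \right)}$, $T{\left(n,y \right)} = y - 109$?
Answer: $210$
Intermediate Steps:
$u{\left(P,v \right)} = -1$ ($u{\left(P,v \right)} = -6 + 5 = -1$)
$T{\left(n,y \right)} = -109 + y$
$j = -7$ ($j = -109 + 102 = -7$)
$j - b{\left(151,u{\left(5,-3 \right)} \right)} = -7 - -217 = -7 + 217 = 210$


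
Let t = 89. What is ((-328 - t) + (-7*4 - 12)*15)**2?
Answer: 1034289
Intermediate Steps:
((-328 - t) + (-7*4 - 12)*15)**2 = ((-328 - 1*89) + (-7*4 - 12)*15)**2 = ((-328 - 89) + (-28 - 12)*15)**2 = (-417 - 40*15)**2 = (-417 - 600)**2 = (-1017)**2 = 1034289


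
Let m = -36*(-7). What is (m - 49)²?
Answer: 41209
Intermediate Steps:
m = 252
(m - 49)² = (252 - 49)² = 203² = 41209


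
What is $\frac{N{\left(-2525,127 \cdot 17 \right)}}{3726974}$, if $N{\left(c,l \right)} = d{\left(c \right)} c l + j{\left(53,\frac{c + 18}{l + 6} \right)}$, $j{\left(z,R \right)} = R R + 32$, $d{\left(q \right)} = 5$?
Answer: $- \frac{63880646629063}{8734582853575} \approx -7.3135$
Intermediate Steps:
$j{\left(z,R \right)} = 32 + R^{2}$ ($j{\left(z,R \right)} = R^{2} + 32 = 32 + R^{2}$)
$N{\left(c,l \right)} = 32 + \frac{\left(18 + c\right)^{2}}{\left(6 + l\right)^{2}} + 5 c l$ ($N{\left(c,l \right)} = 5 c l + \left(32 + \left(\frac{c + 18}{l + 6}\right)^{2}\right) = 5 c l + \left(32 + \left(\frac{18 + c}{6 + l}\right)^{2}\right) = 5 c l + \left(32 + \frac{\left(18 + c\right)^{2}}{\left(6 + l\right)^{2}}\right) = 32 + \frac{\left(18 + c\right)^{2}}{\left(6 + l\right)^{2}} + 5 c l$)
$\frac{N{\left(-2525,127 \cdot 17 \right)}}{3726974} = \frac{32 + \frac{\left(18 - 2525\right)^{2}}{\left(6 + 127 \cdot 17\right)^{2}} + 5 \left(-2525\right) 127 \cdot 17}{3726974} = \left(32 + \frac{\left(-2507\right)^{2}}{\left(6 + 2159\right)^{2}} + 5 \left(-2525\right) 2159\right) \frac{1}{3726974} = \left(32 + \frac{1}{4687225} \cdot 6285049 - 27257375\right) \frac{1}{3726974} = \left(32 + \frac{6285049}{4687225} - 27257375\right) \frac{1}{3726974} = \left(- \frac{127761293258126}{4687225}\right) \frac{1}{3726974} = - \frac{63880646629063}{8734582853575}$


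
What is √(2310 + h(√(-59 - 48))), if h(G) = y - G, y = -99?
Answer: √(2211 - I*√107) ≈ 47.021 - 0.11*I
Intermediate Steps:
h(G) = -99 - G
√(2310 + h(√(-59 - 48))) = √(2310 + (-99 - √(-59 - 48))) = √(2310 + (-99 - √(-107))) = √(2310 + (-99 - I*√107)) = √(2211 - I*√107)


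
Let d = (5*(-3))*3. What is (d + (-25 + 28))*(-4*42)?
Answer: 7056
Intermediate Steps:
d = -45 (d = -15*3 = -45)
(d + (-25 + 28))*(-4*42) = (-45 + (-25 + 28))*(-4*42) = (-45 + 3)*(-168) = -42*(-168) = 7056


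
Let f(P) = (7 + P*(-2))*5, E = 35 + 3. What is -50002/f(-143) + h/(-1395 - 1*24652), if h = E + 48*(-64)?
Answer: -1297957284/38158855 ≈ -34.015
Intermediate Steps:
E = 38
h = -3034 (h = 38 + 48*(-64) = 38 - 3072 = -3034)
f(P) = 35 - 10*P (f(P) = (7 - 2*P)*5 = 35 - 10*P)
-50002/f(-143) + h/(-1395 - 1*24652) = -50002/(35 - 10*(-143)) - 3034/(-1395 - 1*24652) = -50002/(35 + 1430) - 3034/(-1395 - 24652) = -50002/1465 - 3034/(-26047) = -50002*1/1465 - 3034*(-1/26047) = -50002/1465 + 3034/26047 = -1297957284/38158855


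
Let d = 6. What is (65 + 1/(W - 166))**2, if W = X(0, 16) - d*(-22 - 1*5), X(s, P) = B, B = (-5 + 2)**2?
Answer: 106276/25 ≈ 4251.0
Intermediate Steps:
B = 9 (B = (-3)**2 = 9)
X(s, P) = 9
W = 171 (W = 9 - 6*(-22 - 1*5) = 9 - 6*(-22 - 5) = 9 - 6*(-27) = 9 - 1*(-162) = 9 + 162 = 171)
(65 + 1/(W - 166))**2 = (65 + 1/(171 - 166))**2 = (65 + 1/5)**2 = (326/5)**2 = 106276/25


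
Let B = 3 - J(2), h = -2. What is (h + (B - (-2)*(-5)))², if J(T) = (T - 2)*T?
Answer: 81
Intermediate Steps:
J(T) = T*(-2 + T) (J(T) = (-2 + T)*T = T*(-2 + T))
B = 3 (B = 3 - 2*(-2 + 2) = 3 - 2*0 = 3 - 1*0 = 3 + 0 = 3)
(h + (B - (-2)*(-5)))² = (-2 + (3 - (-2)*(-5)))² = (-2 + (3 - 1*10))² = (-2 + (3 - 10))² = (-2 - 7)² = (-9)² = 81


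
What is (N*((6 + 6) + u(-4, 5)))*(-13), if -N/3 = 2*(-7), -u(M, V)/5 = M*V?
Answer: -61152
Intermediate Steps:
u(M, V) = -5*M*V
N = 42 (N = -6*(-7) = -3*(-14) = 42)
(N*((6 + 6) + u(-4, 5)))*(-13) = (42*((6 + 6) - 5*(-4)*5))*(-13) = (42*(12 + 100))*(-13) = (42*112)*(-13) = 4704*(-13) = -61152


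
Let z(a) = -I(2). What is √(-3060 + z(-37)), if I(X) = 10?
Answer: I*√3070 ≈ 55.408*I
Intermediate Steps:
z(a) = -10 (z(a) = -1*10 = -10)
√(-3060 + z(-37)) = √(-3060 - 10) = √(-3070) = I*√3070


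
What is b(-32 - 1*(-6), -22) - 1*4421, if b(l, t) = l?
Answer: -4447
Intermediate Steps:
b(-32 - 1*(-6), -22) - 1*4421 = (-32 - 1*(-6)) - 1*4421 = (-32 + 6) - 4421 = -26 - 4421 = -4447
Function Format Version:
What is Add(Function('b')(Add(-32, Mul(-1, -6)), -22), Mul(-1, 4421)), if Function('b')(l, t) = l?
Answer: -4447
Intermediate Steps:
Add(Function('b')(Add(-32, Mul(-1, -6)), -22), Mul(-1, 4421)) = Add(Add(-32, Mul(-1, -6)), Mul(-1, 4421)) = Add(Add(-32, 6), -4421) = Add(-26, -4421) = -4447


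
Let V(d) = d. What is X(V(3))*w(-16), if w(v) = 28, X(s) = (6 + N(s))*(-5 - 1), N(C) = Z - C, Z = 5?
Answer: -1344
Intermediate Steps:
N(C) = 5 - C
X(s) = -66 + 6*s (X(s) = (6 + (5 - s))*(-5 - 1) = (11 - s)*(-6) = -66 + 6*s)
X(V(3))*w(-16) = (-66 + 6*3)*28 = (-66 + 18)*28 = -48*28 = -1344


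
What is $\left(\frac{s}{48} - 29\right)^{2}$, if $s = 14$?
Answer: $\frac{474721}{576} \approx 824.17$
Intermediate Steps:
$\left(\frac{s}{48} - 29\right)^{2} = \left(\frac{14}{48} - 29\right)^{2} = \left(14 \cdot \frac{1}{48} - 29\right)^{2} = \left(\frac{7}{24} - 29\right)^{2} = \left(- \frac{689}{24}\right)^{2} = \frac{474721}{576}$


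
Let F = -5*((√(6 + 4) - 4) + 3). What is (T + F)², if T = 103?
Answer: 11914 - 1080*√10 ≈ 8498.7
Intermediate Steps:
F = 5 - 5*√10 (F = -5*((√10 - 4) + 3) = -5*((-4 + √10) + 3) = -5*(-1 + √10) = 5 - 5*√10 ≈ -10.811)
(T + F)² = (103 + (5 - 5*√10))² = (108 - 5*√10)²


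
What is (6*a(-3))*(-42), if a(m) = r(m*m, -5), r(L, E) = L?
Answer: -2268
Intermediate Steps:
a(m) = m**2 (a(m) = m*m = m**2)
(6*a(-3))*(-42) = (6*(-3)**2)*(-42) = (6*9)*(-42) = 54*(-42) = -2268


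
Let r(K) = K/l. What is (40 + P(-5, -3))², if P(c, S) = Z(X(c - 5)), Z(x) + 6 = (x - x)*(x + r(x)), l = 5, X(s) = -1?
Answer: 1156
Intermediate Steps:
r(K) = K/5
Z(x) = -6 (Z(x) = -6 + (x - x)*(x + x/5) = -6 + 0*(6*x/5) = -6 + 0 = -6)
P(c, S) = -6
(40 + P(-5, -3))² = (40 - 6)² = 34² = 1156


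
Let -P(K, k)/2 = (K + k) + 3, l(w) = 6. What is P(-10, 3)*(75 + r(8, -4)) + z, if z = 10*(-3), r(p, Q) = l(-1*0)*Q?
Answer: 378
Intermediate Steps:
P(K, k) = -6 - 2*K - 2*k (P(K, k) = -2*((K + k) + 3) = -2*(3 + K + k) = -6 - 2*K - 2*k)
r(p, Q) = 6*Q
z = -30
P(-10, 3)*(75 + r(8, -4)) + z = (-6 - 2*(-10) - 2*3)*(75 + 6*(-4)) - 30 = (-6 + 20 - 6)*(75 - 24) - 30 = 8*51 - 30 = 408 - 30 = 378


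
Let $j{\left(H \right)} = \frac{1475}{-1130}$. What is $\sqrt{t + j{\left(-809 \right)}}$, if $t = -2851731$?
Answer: $\frac{i \sqrt{145655079226}}{226} \approx 1688.7 i$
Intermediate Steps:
$j{\left(H \right)} = - \frac{295}{226}$ ($j{\left(H \right)} = 1475 \left(- \frac{1}{1130}\right) = - \frac{295}{226}$)
$\sqrt{t + j{\left(-809 \right)}} = \sqrt{-2851731 - \frac{295}{226}} = \sqrt{- \frac{644491501}{226}} = \frac{i \sqrt{145655079226}}{226}$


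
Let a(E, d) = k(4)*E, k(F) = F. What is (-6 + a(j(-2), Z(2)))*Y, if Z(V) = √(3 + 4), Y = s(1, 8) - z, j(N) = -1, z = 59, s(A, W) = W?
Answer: 510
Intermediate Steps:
Y = -51 (Y = 8 - 1*59 = 8 - 59 = -51)
Z(V) = √7
a(E, d) = 4*E
(-6 + a(j(-2), Z(2)))*Y = (-6 + 4*(-1))*(-51) = (-6 - 4)*(-51) = -10*(-51) = 510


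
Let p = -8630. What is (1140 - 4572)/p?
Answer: 1716/4315 ≈ 0.39768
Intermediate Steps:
(1140 - 4572)/p = (1140 - 4572)/(-8630) = -3432*(-1/8630) = 1716/4315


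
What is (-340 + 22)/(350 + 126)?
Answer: -159/238 ≈ -0.66807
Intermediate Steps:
(-340 + 22)/(350 + 126) = -318/476 = -318*1/476 = -159/238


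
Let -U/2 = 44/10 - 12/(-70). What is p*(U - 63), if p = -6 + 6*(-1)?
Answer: 6060/7 ≈ 865.71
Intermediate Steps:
U = -64/7 (U = -2*(44/10 - 12/(-70)) = -2*(44*(⅒) - 12*(-1/70)) = -2*(22/5 + 6/35) = -2*32/7 = -64/7 ≈ -9.1429)
p = -12 (p = -6 - 6 = -12)
p*(U - 63) = -12*(-64/7 - 63) = -12*(-505/7) = 6060/7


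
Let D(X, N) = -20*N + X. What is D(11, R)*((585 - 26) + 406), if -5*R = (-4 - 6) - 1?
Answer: -31845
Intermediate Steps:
R = 11/5 (R = -((-4 - 6) - 1)/5 = -(-10 - 1)/5 = -⅕*(-11) = 11/5 ≈ 2.2000)
D(X, N) = X - 20*N
D(11, R)*((585 - 26) + 406) = (11 - 20*11/5)*((585 - 26) + 406) = (11 - 44)*(559 + 406) = -33*965 = -31845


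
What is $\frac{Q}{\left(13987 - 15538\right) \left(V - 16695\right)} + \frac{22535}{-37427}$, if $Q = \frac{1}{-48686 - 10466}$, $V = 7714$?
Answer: $- \frac{18567929985177347}{30838336612107024} \approx -0.60211$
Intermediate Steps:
$Q = - \frac{1}{59152}$ ($Q = \frac{1}{-59152} = - \frac{1}{59152} \approx -1.6906 \cdot 10^{-5}$)
$\frac{Q}{\left(13987 - 15538\right) \left(V - 16695\right)} + \frac{22535}{-37427} = - \frac{1}{59152 \left(13987 - 15538\right) \left(7714 - 16695\right)} + \frac{22535}{-37427} = - \frac{1}{59152 \left(\left(-1551\right) \left(-8981\right)\right)} + 22535 \left(- \frac{1}{37427}\right) = - \frac{1}{59152 \cdot 13929531} - \frac{22535}{37427} = \left(- \frac{1}{59152}\right) \frac{1}{13929531} - \frac{22535}{37427} = - \frac{1}{823959617712} - \frac{22535}{37427} = - \frac{18567929985177347}{30838336612107024}$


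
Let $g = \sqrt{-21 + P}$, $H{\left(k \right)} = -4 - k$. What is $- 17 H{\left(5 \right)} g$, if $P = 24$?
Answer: $153 \sqrt{3} \approx 265.0$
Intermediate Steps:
$g = \sqrt{3}$ ($g = \sqrt{-21 + 24} = \sqrt{3} \approx 1.732$)
$- 17 H{\left(5 \right)} g = - 17 \left(-4 - 5\right) \sqrt{3} = \left(-17\right) \left(-9\right) \sqrt{3} = 153 \sqrt{3}$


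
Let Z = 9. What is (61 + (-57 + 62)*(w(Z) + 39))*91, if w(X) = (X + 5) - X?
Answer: 25571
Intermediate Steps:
w(X) = 5 (w(X) = (5 + X) - X = 5)
(61 + (-57 + 62)*(w(Z) + 39))*91 = (61 + (-57 + 62)*(5 + 39))*91 = (61 + 5*44)*91 = (61 + 220)*91 = 281*91 = 25571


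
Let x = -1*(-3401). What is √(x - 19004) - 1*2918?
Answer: -2918 + I*√15603 ≈ -2918.0 + 124.91*I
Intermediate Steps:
x = 3401
√(x - 19004) - 1*2918 = √(3401 - 19004) - 1*2918 = √(-15603) - 2918 = I*√15603 - 2918 = -2918 + I*√15603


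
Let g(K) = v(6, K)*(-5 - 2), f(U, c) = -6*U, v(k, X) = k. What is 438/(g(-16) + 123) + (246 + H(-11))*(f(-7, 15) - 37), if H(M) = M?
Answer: 31871/27 ≈ 1180.4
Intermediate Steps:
g(K) = -42 (g(K) = 6*(-5 - 2) = 6*(-7) = -42)
438/(g(-16) + 123) + (246 + H(-11))*(f(-7, 15) - 37) = 438/(-42 + 123) + (246 - 11)*(-6*(-7) - 37) = 438/81 + 235*(42 - 37) = 438*(1/81) + 235*5 = 146/27 + 1175 = 31871/27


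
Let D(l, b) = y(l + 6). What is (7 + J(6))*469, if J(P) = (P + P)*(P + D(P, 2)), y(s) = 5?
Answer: 65191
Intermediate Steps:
D(l, b) = 5
J(P) = 2*P*(5 + P) (J(P) = (P + P)*(P + 5) = (2*P)*(5 + P) = 2*P*(5 + P))
(7 + J(6))*469 = (7 + 2*6*(5 + 6))*469 = (7 + 2*6*11)*469 = (7 + 132)*469 = 139*469 = 65191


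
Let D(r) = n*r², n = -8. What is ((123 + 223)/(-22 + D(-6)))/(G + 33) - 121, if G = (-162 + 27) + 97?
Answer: -93602/775 ≈ -120.78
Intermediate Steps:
G = -38 (G = -135 + 97 = -38)
D(r) = -8*r²
((123 + 223)/(-22 + D(-6)))/(G + 33) - 121 = ((123 + 223)/(-22 - 8*(-6)²))/(-38 + 33) - 121 = (346/(-22 - 8*36))/(-5) - 121 = -346/(5*(-22 - 288)) - 121 = -346/(5*(-310)) - 121 = -346*(-1)/(5*310) - 121 = -⅕*(-173/155) - 121 = 173/775 - 121 = -93602/775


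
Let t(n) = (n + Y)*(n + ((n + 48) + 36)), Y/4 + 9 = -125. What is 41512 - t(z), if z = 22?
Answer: 107304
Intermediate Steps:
Y = -536 (Y = -36 + 4*(-125) = -36 - 500 = -536)
t(n) = (-536 + n)*(84 + 2*n) (t(n) = (n - 536)*(n + ((n + 48) + 36)) = (-536 + n)*(n + ((48 + n) + 36)) = (-536 + n)*(n + (84 + n)) = (-536 + n)*(84 + 2*n))
41512 - t(z) = 41512 - (-45024 - 988*22 + 2*22²) = 41512 - (-45024 - 21736 + 2*484) = 41512 - (-45024 - 21736 + 968) = 41512 - 1*(-65792) = 41512 + 65792 = 107304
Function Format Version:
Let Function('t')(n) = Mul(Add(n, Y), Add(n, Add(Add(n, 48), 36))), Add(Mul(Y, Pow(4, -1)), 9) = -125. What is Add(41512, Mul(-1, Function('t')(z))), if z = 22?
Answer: 107304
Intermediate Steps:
Y = -536 (Y = Add(-36, Mul(4, -125)) = Add(-36, -500) = -536)
Function('t')(n) = Mul(Add(-536, n), Add(84, Mul(2, n))) (Function('t')(n) = Mul(Add(n, -536), Add(n, Add(Add(n, 48), 36))) = Mul(Add(-536, n), Add(n, Add(Add(48, n), 36))) = Mul(Add(-536, n), Add(n, Add(84, n))) = Mul(Add(-536, n), Add(84, Mul(2, n))))
Add(41512, Mul(-1, Function('t')(z))) = Add(41512, Mul(-1, Add(-45024, Mul(-988, 22), Mul(2, Pow(22, 2))))) = Add(41512, Mul(-1, Add(-45024, -21736, Mul(2, 484)))) = Add(41512, Mul(-1, Add(-45024, -21736, 968))) = Add(41512, Mul(-1, -65792)) = Add(41512, 65792) = 107304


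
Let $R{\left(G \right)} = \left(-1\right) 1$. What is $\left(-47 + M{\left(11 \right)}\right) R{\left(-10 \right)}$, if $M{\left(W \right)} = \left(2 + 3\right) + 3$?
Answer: $39$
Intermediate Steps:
$M{\left(W \right)} = 8$ ($M{\left(W \right)} = 5 + 3 = 8$)
$R{\left(G \right)} = -1$
$\left(-47 + M{\left(11 \right)}\right) R{\left(-10 \right)} = \left(-47 + 8\right) \left(-1\right) = \left(-39\right) \left(-1\right) = 39$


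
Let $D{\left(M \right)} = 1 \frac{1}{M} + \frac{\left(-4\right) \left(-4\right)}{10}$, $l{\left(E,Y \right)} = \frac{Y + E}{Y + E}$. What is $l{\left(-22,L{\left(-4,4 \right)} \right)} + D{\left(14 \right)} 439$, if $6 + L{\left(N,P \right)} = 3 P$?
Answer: $\frac{51433}{70} \approx 734.76$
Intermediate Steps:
$L{\left(N,P \right)} = -6 + 3 P$
$l{\left(E,Y \right)} = 1$ ($l{\left(E,Y \right)} = \frac{E + Y}{E + Y} = 1$)
$D{\left(M \right)} = \frac{8}{5} + \frac{1}{M}$ ($D{\left(M \right)} = \frac{1}{M} + 16 \cdot \frac{1}{10} = \frac{1}{M} + \frac{8}{5} = \frac{8}{5} + \frac{1}{M}$)
$l{\left(-22,L{\left(-4,4 \right)} \right)} + D{\left(14 \right)} 439 = 1 + \left(\frac{8}{5} + \frac{1}{14}\right) 439 = 1 + \frac{117}{70} \cdot 439 = 1 + \frac{51363}{70} = \frac{51433}{70}$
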